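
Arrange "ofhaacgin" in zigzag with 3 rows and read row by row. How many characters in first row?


Zigzag "ofhaacgin" into 3 rows:
Placing characters:
  'o' => row 0
  'f' => row 1
  'h' => row 2
  'a' => row 1
  'a' => row 0
  'c' => row 1
  'g' => row 2
  'i' => row 1
  'n' => row 0
Rows:
  Row 0: "oan"
  Row 1: "faci"
  Row 2: "hg"
First row length: 3

3


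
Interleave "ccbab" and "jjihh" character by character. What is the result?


Interleaving "ccbab" and "jjihh":
  Position 0: 'c' from first, 'j' from second => "cj"
  Position 1: 'c' from first, 'j' from second => "cj"
  Position 2: 'b' from first, 'i' from second => "bi"
  Position 3: 'a' from first, 'h' from second => "ah"
  Position 4: 'b' from first, 'h' from second => "bh"
Result: cjcjbiahbh

cjcjbiahbh


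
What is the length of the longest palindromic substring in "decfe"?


Input: "decfe"
Checking substrings for palindromes:
  No multi-char palindromic substrings found
Longest palindromic substring: "d" with length 1

1


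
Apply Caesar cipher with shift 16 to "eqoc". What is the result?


Caesar cipher: shift "eqoc" by 16
  'e' (pos 4) + 16 = pos 20 = 'u'
  'q' (pos 16) + 16 = pos 6 = 'g'
  'o' (pos 14) + 16 = pos 4 = 'e'
  'c' (pos 2) + 16 = pos 18 = 's'
Result: uges

uges


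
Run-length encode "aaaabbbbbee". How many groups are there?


Input: aaaabbbbbee
Scanning for consecutive runs:
  Group 1: 'a' x 4 (positions 0-3)
  Group 2: 'b' x 5 (positions 4-8)
  Group 3: 'e' x 2 (positions 9-10)
Total groups: 3

3


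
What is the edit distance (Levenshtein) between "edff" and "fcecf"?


Computing edit distance: "edff" -> "fcecf"
DP table:
           f    c    e    c    f
      0    1    2    3    4    5
  e   1    1    2    2    3    4
  d   2    2    2    3    3    4
  f   3    2    3    3    4    3
  f   4    3    3    4    4    4
Edit distance = dp[4][5] = 4

4


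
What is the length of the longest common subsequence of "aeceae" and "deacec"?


LCS of "aeceae" and "deacec"
DP table:
           d    e    a    c    e    c
      0    0    0    0    0    0    0
  a   0    0    0    1    1    1    1
  e   0    0    1    1    1    2    2
  c   0    0    1    1    2    2    3
  e   0    0    1    1    2    3    3
  a   0    0    1    2    2    3    3
  e   0    0    1    2    2    3    3
LCS length = dp[6][6] = 3

3


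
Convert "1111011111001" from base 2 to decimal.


Input: "1111011111001" in base 2
Positional expansion:
  Digit '1' (value 1) x 2^12 = 4096
  Digit '1' (value 1) x 2^11 = 2048
  Digit '1' (value 1) x 2^10 = 1024
  Digit '1' (value 1) x 2^9 = 512
  Digit '0' (value 0) x 2^8 = 0
  Digit '1' (value 1) x 2^7 = 128
  Digit '1' (value 1) x 2^6 = 64
  Digit '1' (value 1) x 2^5 = 32
  Digit '1' (value 1) x 2^4 = 16
  Digit '1' (value 1) x 2^3 = 8
  Digit '0' (value 0) x 2^2 = 0
  Digit '0' (value 0) x 2^1 = 0
  Digit '1' (value 1) x 2^0 = 1
Sum = 7929

7929


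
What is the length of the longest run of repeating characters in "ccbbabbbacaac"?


Input: "ccbbabbbacaac"
Scanning for longest run:
  Position 1 ('c'): continues run of 'c', length=2
  Position 2 ('b'): new char, reset run to 1
  Position 3 ('b'): continues run of 'b', length=2
  Position 4 ('a'): new char, reset run to 1
  Position 5 ('b'): new char, reset run to 1
  Position 6 ('b'): continues run of 'b', length=2
  Position 7 ('b'): continues run of 'b', length=3
  Position 8 ('a'): new char, reset run to 1
  Position 9 ('c'): new char, reset run to 1
  Position 10 ('a'): new char, reset run to 1
  Position 11 ('a'): continues run of 'a', length=2
  Position 12 ('c'): new char, reset run to 1
Longest run: 'b' with length 3

3


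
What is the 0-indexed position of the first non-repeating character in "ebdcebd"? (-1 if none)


Input: ebdcebd
Character frequencies:
  'b': 2
  'c': 1
  'd': 2
  'e': 2
Scanning left to right for freq == 1:
  Position 0 ('e'): freq=2, skip
  Position 1 ('b'): freq=2, skip
  Position 2 ('d'): freq=2, skip
  Position 3 ('c'): unique! => answer = 3

3


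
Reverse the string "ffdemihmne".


Input: ffdemihmne
Reading characters right to left:
  Position 9: 'e'
  Position 8: 'n'
  Position 7: 'm'
  Position 6: 'h'
  Position 5: 'i'
  Position 4: 'm'
  Position 3: 'e'
  Position 2: 'd'
  Position 1: 'f'
  Position 0: 'f'
Reversed: enmhimedff

enmhimedff


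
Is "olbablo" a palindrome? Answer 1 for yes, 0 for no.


Input: olbablo
Reversed: olbablo
  Compare pos 0 ('o') with pos 6 ('o'): match
  Compare pos 1 ('l') with pos 5 ('l'): match
  Compare pos 2 ('b') with pos 4 ('b'): match
Result: palindrome

1


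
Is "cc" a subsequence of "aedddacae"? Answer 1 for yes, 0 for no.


Check if "cc" is a subsequence of "aedddacae"
Greedy scan:
  Position 0 ('a'): no match needed
  Position 1 ('e'): no match needed
  Position 2 ('d'): no match needed
  Position 3 ('d'): no match needed
  Position 4 ('d'): no match needed
  Position 5 ('a'): no match needed
  Position 6 ('c'): matches sub[0] = 'c'
  Position 7 ('a'): no match needed
  Position 8 ('e'): no match needed
Only matched 1/2 characters => not a subsequence

0


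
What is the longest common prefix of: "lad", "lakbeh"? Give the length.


Words: lad, lakbeh
  Position 0: all 'l' => match
  Position 1: all 'a' => match
  Position 2: ('d', 'k') => mismatch, stop
LCP = "la" (length 2)

2


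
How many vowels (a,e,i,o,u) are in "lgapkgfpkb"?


Input: lgapkgfpkb
Checking each character:
  'l' at position 0: consonant
  'g' at position 1: consonant
  'a' at position 2: vowel (running total: 1)
  'p' at position 3: consonant
  'k' at position 4: consonant
  'g' at position 5: consonant
  'f' at position 6: consonant
  'p' at position 7: consonant
  'k' at position 8: consonant
  'b' at position 9: consonant
Total vowels: 1

1


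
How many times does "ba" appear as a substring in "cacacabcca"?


Searching for "ba" in "cacacabcca"
Scanning each position:
  Position 0: "ca" => no
  Position 1: "ac" => no
  Position 2: "ca" => no
  Position 3: "ac" => no
  Position 4: "ca" => no
  Position 5: "ab" => no
  Position 6: "bc" => no
  Position 7: "cc" => no
  Position 8: "ca" => no
Total occurrences: 0

0


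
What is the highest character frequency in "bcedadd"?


Input: bcedadd
Character counts:
  'a': 1
  'b': 1
  'c': 1
  'd': 3
  'e': 1
Maximum frequency: 3

3


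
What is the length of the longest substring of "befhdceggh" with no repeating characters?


Input: "befhdceggh"
Sliding window (track last position of each char):
  Position 0 ('b'): window [0,0] length 1 -- new best
  Position 1 ('e'): window [0,1] length 2 -- new best
  Position 2 ('f'): window [0,2] length 3 -- new best
  Position 3 ('h'): window [0,3] length 4 -- new best
  Position 4 ('d'): window [0,4] length 5 -- new best
  Position 5 ('c'): window [0,5] length 6 -- new best
  Position 6 ('e'): repeat (last at 1), move window start to 2
  Position 6 ('e'): window [2,6] length 5
  Position 7 ('g'): window [2,7] length 6
  Position 8 ('g'): repeat (last at 7), move window start to 8
  Position 8 ('g'): window [8,8] length 1
  Position 9 ('h'): window [8,9] length 2
Longest substring with no repeats: "befhdc" with length 6

6


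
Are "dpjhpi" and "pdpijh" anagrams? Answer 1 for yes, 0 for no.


Strings: "dpjhpi", "pdpijh"
Sorted first:  dhijpp
Sorted second: dhijpp
Sorted forms match => anagrams

1


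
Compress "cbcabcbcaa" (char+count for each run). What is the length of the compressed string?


Input: cbcabcbcaa
Runs:
  'c' x 1 => "c1"
  'b' x 1 => "b1"
  'c' x 1 => "c1"
  'a' x 1 => "a1"
  'b' x 1 => "b1"
  'c' x 1 => "c1"
  'b' x 1 => "b1"
  'c' x 1 => "c1"
  'a' x 2 => "a2"
Compressed: "c1b1c1a1b1c1b1c1a2"
Compressed length: 18

18


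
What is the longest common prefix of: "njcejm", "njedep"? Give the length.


Words: njcejm, njedep
  Position 0: all 'n' => match
  Position 1: all 'j' => match
  Position 2: ('c', 'e') => mismatch, stop
LCP = "nj" (length 2)

2


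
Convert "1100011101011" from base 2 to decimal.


Input: "1100011101011" in base 2
Positional expansion:
  Digit '1' (value 1) x 2^12 = 4096
  Digit '1' (value 1) x 2^11 = 2048
  Digit '0' (value 0) x 2^10 = 0
  Digit '0' (value 0) x 2^9 = 0
  Digit '0' (value 0) x 2^8 = 0
  Digit '1' (value 1) x 2^7 = 128
  Digit '1' (value 1) x 2^6 = 64
  Digit '1' (value 1) x 2^5 = 32
  Digit '0' (value 0) x 2^4 = 0
  Digit '1' (value 1) x 2^3 = 8
  Digit '0' (value 0) x 2^2 = 0
  Digit '1' (value 1) x 2^1 = 2
  Digit '1' (value 1) x 2^0 = 1
Sum = 6379

6379


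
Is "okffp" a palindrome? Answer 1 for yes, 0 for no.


Input: okffp
Reversed: pffko
  Compare pos 0 ('o') with pos 4 ('p'): MISMATCH
  Compare pos 1 ('k') with pos 3 ('f'): MISMATCH
Result: not a palindrome

0


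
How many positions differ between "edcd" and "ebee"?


Comparing "edcd" and "ebee" position by position:
  Position 0: 'e' vs 'e' => same
  Position 1: 'd' vs 'b' => DIFFER
  Position 2: 'c' vs 'e' => DIFFER
  Position 3: 'd' vs 'e' => DIFFER
Positions that differ: 3

3


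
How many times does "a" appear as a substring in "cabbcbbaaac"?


Searching for "a" in "cabbcbbaaac"
Scanning each position:
  Position 0: "c" => no
  Position 1: "a" => MATCH
  Position 2: "b" => no
  Position 3: "b" => no
  Position 4: "c" => no
  Position 5: "b" => no
  Position 6: "b" => no
  Position 7: "a" => MATCH
  Position 8: "a" => MATCH
  Position 9: "a" => MATCH
  Position 10: "c" => no
Total occurrences: 4

4


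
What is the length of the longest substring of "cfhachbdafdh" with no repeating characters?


Input: "cfhachbdafdh"
Sliding window (track last position of each char):
  Position 0 ('c'): window [0,0] length 1 -- new best
  Position 1 ('f'): window [0,1] length 2 -- new best
  Position 2 ('h'): window [0,2] length 3 -- new best
  Position 3 ('a'): window [0,3] length 4 -- new best
  Position 4 ('c'): repeat (last at 0), move window start to 1
  Position 4 ('c'): window [1,4] length 4
  Position 5 ('h'): repeat (last at 2), move window start to 3
  Position 5 ('h'): window [3,5] length 3
  Position 6 ('b'): window [3,6] length 4
  Position 7 ('d'): window [3,7] length 5 -- new best
  Position 8 ('a'): repeat (last at 3), move window start to 4
  Position 8 ('a'): window [4,8] length 5
  Position 9 ('f'): window [4,9] length 6 -- new best
  Position 10 ('d'): repeat (last at 7), move window start to 8
  Position 10 ('d'): window [8,10] length 3
  Position 11 ('h'): window [8,11] length 4
Longest substring with no repeats: "chbdaf" with length 6

6


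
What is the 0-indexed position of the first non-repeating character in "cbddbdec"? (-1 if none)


Input: cbddbdec
Character frequencies:
  'b': 2
  'c': 2
  'd': 3
  'e': 1
Scanning left to right for freq == 1:
  Position 0 ('c'): freq=2, skip
  Position 1 ('b'): freq=2, skip
  Position 2 ('d'): freq=3, skip
  Position 3 ('d'): freq=3, skip
  Position 4 ('b'): freq=2, skip
  Position 5 ('d'): freq=3, skip
  Position 6 ('e'): unique! => answer = 6

6


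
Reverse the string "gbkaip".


Input: gbkaip
Reading characters right to left:
  Position 5: 'p'
  Position 4: 'i'
  Position 3: 'a'
  Position 2: 'k'
  Position 1: 'b'
  Position 0: 'g'
Reversed: piakbg

piakbg


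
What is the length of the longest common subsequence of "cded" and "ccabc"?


LCS of "cded" and "ccabc"
DP table:
           c    c    a    b    c
      0    0    0    0    0    0
  c   0    1    1    1    1    1
  d   0    1    1    1    1    1
  e   0    1    1    1    1    1
  d   0    1    1    1    1    1
LCS length = dp[4][5] = 1

1


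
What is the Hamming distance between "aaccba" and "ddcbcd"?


Comparing "aaccba" and "ddcbcd" position by position:
  Position 0: 'a' vs 'd' => differ
  Position 1: 'a' vs 'd' => differ
  Position 2: 'c' vs 'c' => same
  Position 3: 'c' vs 'b' => differ
  Position 4: 'b' vs 'c' => differ
  Position 5: 'a' vs 'd' => differ
Total differences (Hamming distance): 5

5


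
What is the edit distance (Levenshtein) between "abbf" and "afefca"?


Computing edit distance: "abbf" -> "afefca"
DP table:
           a    f    e    f    c    a
      0    1    2    3    4    5    6
  a   1    0    1    2    3    4    5
  b   2    1    1    2    3    4    5
  b   3    2    2    2    3    4    5
  f   4    3    2    3    2    3    4
Edit distance = dp[4][6] = 4

4


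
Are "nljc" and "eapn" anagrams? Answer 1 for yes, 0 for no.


Strings: "nljc", "eapn"
Sorted first:  cjln
Sorted second: aenp
Differ at position 0: 'c' vs 'a' => not anagrams

0


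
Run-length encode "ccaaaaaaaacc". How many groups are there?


Input: ccaaaaaaaacc
Scanning for consecutive runs:
  Group 1: 'c' x 2 (positions 0-1)
  Group 2: 'a' x 8 (positions 2-9)
  Group 3: 'c' x 2 (positions 10-11)
Total groups: 3

3


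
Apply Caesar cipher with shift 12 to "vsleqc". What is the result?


Caesar cipher: shift "vsleqc" by 12
  'v' (pos 21) + 12 = pos 7 = 'h'
  's' (pos 18) + 12 = pos 4 = 'e'
  'l' (pos 11) + 12 = pos 23 = 'x'
  'e' (pos 4) + 12 = pos 16 = 'q'
  'q' (pos 16) + 12 = pos 2 = 'c'
  'c' (pos 2) + 12 = pos 14 = 'o'
Result: hexqco

hexqco


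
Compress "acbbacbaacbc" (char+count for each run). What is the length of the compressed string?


Input: acbbacbaacbc
Runs:
  'a' x 1 => "a1"
  'c' x 1 => "c1"
  'b' x 2 => "b2"
  'a' x 1 => "a1"
  'c' x 1 => "c1"
  'b' x 1 => "b1"
  'a' x 2 => "a2"
  'c' x 1 => "c1"
  'b' x 1 => "b1"
  'c' x 1 => "c1"
Compressed: "a1c1b2a1c1b1a2c1b1c1"
Compressed length: 20

20


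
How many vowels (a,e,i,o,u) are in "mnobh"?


Input: mnobh
Checking each character:
  'm' at position 0: consonant
  'n' at position 1: consonant
  'o' at position 2: vowel (running total: 1)
  'b' at position 3: consonant
  'h' at position 4: consonant
Total vowels: 1

1


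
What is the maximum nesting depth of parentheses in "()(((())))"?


Input: "()(((())))"
Tracking depth:
  Position 0 '(': depth becomes 1
  Position 1 ')': depth becomes 0
  Position 2 '(': depth becomes 1
  Position 3 '(': depth becomes 2
  Position 4 '(': depth becomes 3
  Position 5 '(': depth becomes 4
  Position 6 ')': depth becomes 3
  Position 7 ')': depth becomes 2
  Position 8 ')': depth becomes 1
  Position 9 ')': depth becomes 0
Maximum depth reached: 4

4


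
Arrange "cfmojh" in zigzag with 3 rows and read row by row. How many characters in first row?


Zigzag "cfmojh" into 3 rows:
Placing characters:
  'c' => row 0
  'f' => row 1
  'm' => row 2
  'o' => row 1
  'j' => row 0
  'h' => row 1
Rows:
  Row 0: "cj"
  Row 1: "foh"
  Row 2: "m"
First row length: 2

2


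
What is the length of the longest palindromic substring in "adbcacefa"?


Input: "adbcacefa"
Checking substrings for palindromes:
  [3:6] "cac" (len 3) => palindrome
Longest palindromic substring: "cac" with length 3

3


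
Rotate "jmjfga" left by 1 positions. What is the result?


Input: "jmjfga", rotate left by 1
First 1 characters: "j"
Remaining characters: "mjfga"
Concatenate remaining + first: "mjfga" + "j" = "mjfgaj"

mjfgaj


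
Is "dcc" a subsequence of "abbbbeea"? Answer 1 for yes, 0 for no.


Check if "dcc" is a subsequence of "abbbbeea"
Greedy scan:
  Position 0 ('a'): no match needed
  Position 1 ('b'): no match needed
  Position 2 ('b'): no match needed
  Position 3 ('b'): no match needed
  Position 4 ('b'): no match needed
  Position 5 ('e'): no match needed
  Position 6 ('e'): no match needed
  Position 7 ('a'): no match needed
Only matched 0/3 characters => not a subsequence

0


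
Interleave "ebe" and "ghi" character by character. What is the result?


Interleaving "ebe" and "ghi":
  Position 0: 'e' from first, 'g' from second => "eg"
  Position 1: 'b' from first, 'h' from second => "bh"
  Position 2: 'e' from first, 'i' from second => "ei"
Result: egbhei

egbhei


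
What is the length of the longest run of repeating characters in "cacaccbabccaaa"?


Input: "cacaccbabccaaa"
Scanning for longest run:
  Position 1 ('a'): new char, reset run to 1
  Position 2 ('c'): new char, reset run to 1
  Position 3 ('a'): new char, reset run to 1
  Position 4 ('c'): new char, reset run to 1
  Position 5 ('c'): continues run of 'c', length=2
  Position 6 ('b'): new char, reset run to 1
  Position 7 ('a'): new char, reset run to 1
  Position 8 ('b'): new char, reset run to 1
  Position 9 ('c'): new char, reset run to 1
  Position 10 ('c'): continues run of 'c', length=2
  Position 11 ('a'): new char, reset run to 1
  Position 12 ('a'): continues run of 'a', length=2
  Position 13 ('a'): continues run of 'a', length=3
Longest run: 'a' with length 3

3


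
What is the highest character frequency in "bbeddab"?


Input: bbeddab
Character counts:
  'a': 1
  'b': 3
  'd': 2
  'e': 1
Maximum frequency: 3

3


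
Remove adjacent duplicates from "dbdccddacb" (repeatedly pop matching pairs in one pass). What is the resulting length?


Input: dbdccddacb
Stack-based adjacent duplicate removal:
  Read 'd': push. Stack: d
  Read 'b': push. Stack: db
  Read 'd': push. Stack: dbd
  Read 'c': push. Stack: dbdc
  Read 'c': matches stack top 'c' => pop. Stack: dbd
  Read 'd': matches stack top 'd' => pop. Stack: db
  Read 'd': push. Stack: dbd
  Read 'a': push. Stack: dbda
  Read 'c': push. Stack: dbdac
  Read 'b': push. Stack: dbdacb
Final stack: "dbdacb" (length 6)

6


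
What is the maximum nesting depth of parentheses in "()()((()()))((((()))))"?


Input: "()()((()()))((((()))))"
Tracking depth:
  Position 0 '(': depth becomes 1
  Position 1 ')': depth becomes 0
  Position 2 '(': depth becomes 1
  Position 3 ')': depth becomes 0
  Position 4 '(': depth becomes 1
  Position 5 '(': depth becomes 2
  Position 6 '(': depth becomes 3
  Position 7 ')': depth becomes 2
  Position 8 '(': depth becomes 3
  Position 9 ')': depth becomes 2
  Position 10 ')': depth becomes 1
  Position 11 ')': depth becomes 0
  Position 12 '(': depth becomes 1
  Position 13 '(': depth becomes 2
  Position 14 '(': depth becomes 3
  Position 15 '(': depth becomes 4
  Position 16 '(': depth becomes 5
  Position 17 ')': depth becomes 4
  Position 18 ')': depth becomes 3
  Position 19 ')': depth becomes 2
  Position 20 ')': depth becomes 1
  Position 21 ')': depth becomes 0
Maximum depth reached: 5

5


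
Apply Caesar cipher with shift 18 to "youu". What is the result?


Caesar cipher: shift "youu" by 18
  'y' (pos 24) + 18 = pos 16 = 'q'
  'o' (pos 14) + 18 = pos 6 = 'g'
  'u' (pos 20) + 18 = pos 12 = 'm'
  'u' (pos 20) + 18 = pos 12 = 'm'
Result: qgmm

qgmm


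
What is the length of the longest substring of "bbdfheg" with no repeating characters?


Input: "bbdfheg"
Sliding window (track last position of each char):
  Position 0 ('b'): window [0,0] length 1 -- new best
  Position 1 ('b'): repeat (last at 0), move window start to 1
  Position 1 ('b'): window [1,1] length 1
  Position 2 ('d'): window [1,2] length 2 -- new best
  Position 3 ('f'): window [1,3] length 3 -- new best
  Position 4 ('h'): window [1,4] length 4 -- new best
  Position 5 ('e'): window [1,5] length 5 -- new best
  Position 6 ('g'): window [1,6] length 6 -- new best
Longest substring with no repeats: "bdfheg" with length 6

6


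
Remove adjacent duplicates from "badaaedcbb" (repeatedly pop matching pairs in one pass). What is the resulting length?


Input: badaaedcbb
Stack-based adjacent duplicate removal:
  Read 'b': push. Stack: b
  Read 'a': push. Stack: ba
  Read 'd': push. Stack: bad
  Read 'a': push. Stack: bada
  Read 'a': matches stack top 'a' => pop. Stack: bad
  Read 'e': push. Stack: bade
  Read 'd': push. Stack: baded
  Read 'c': push. Stack: badedc
  Read 'b': push. Stack: badedcb
  Read 'b': matches stack top 'b' => pop. Stack: badedc
Final stack: "badedc" (length 6)

6


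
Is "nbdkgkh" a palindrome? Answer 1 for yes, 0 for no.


Input: nbdkgkh
Reversed: hkgkdbn
  Compare pos 0 ('n') with pos 6 ('h'): MISMATCH
  Compare pos 1 ('b') with pos 5 ('k'): MISMATCH
  Compare pos 2 ('d') with pos 4 ('g'): MISMATCH
Result: not a palindrome

0


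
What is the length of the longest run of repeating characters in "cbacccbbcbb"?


Input: "cbacccbbcbb"
Scanning for longest run:
  Position 1 ('b'): new char, reset run to 1
  Position 2 ('a'): new char, reset run to 1
  Position 3 ('c'): new char, reset run to 1
  Position 4 ('c'): continues run of 'c', length=2
  Position 5 ('c'): continues run of 'c', length=3
  Position 6 ('b'): new char, reset run to 1
  Position 7 ('b'): continues run of 'b', length=2
  Position 8 ('c'): new char, reset run to 1
  Position 9 ('b'): new char, reset run to 1
  Position 10 ('b'): continues run of 'b', length=2
Longest run: 'c' with length 3

3


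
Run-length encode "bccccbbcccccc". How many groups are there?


Input: bccccbbcccccc
Scanning for consecutive runs:
  Group 1: 'b' x 1 (positions 0-0)
  Group 2: 'c' x 4 (positions 1-4)
  Group 3: 'b' x 2 (positions 5-6)
  Group 4: 'c' x 6 (positions 7-12)
Total groups: 4

4


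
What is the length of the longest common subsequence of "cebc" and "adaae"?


LCS of "cebc" and "adaae"
DP table:
           a    d    a    a    e
      0    0    0    0    0    0
  c   0    0    0    0    0    0
  e   0    0    0    0    0    1
  b   0    0    0    0    0    1
  c   0    0    0    0    0    1
LCS length = dp[4][5] = 1

1


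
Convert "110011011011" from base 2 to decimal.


Input: "110011011011" in base 2
Positional expansion:
  Digit '1' (value 1) x 2^11 = 2048
  Digit '1' (value 1) x 2^10 = 1024
  Digit '0' (value 0) x 2^9 = 0
  Digit '0' (value 0) x 2^8 = 0
  Digit '1' (value 1) x 2^7 = 128
  Digit '1' (value 1) x 2^6 = 64
  Digit '0' (value 0) x 2^5 = 0
  Digit '1' (value 1) x 2^4 = 16
  Digit '1' (value 1) x 2^3 = 8
  Digit '0' (value 0) x 2^2 = 0
  Digit '1' (value 1) x 2^1 = 2
  Digit '1' (value 1) x 2^0 = 1
Sum = 3291

3291


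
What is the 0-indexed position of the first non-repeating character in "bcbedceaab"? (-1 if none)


Input: bcbedceaab
Character frequencies:
  'a': 2
  'b': 3
  'c': 2
  'd': 1
  'e': 2
Scanning left to right for freq == 1:
  Position 0 ('b'): freq=3, skip
  Position 1 ('c'): freq=2, skip
  Position 2 ('b'): freq=3, skip
  Position 3 ('e'): freq=2, skip
  Position 4 ('d'): unique! => answer = 4

4


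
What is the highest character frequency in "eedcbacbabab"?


Input: eedcbacbabab
Character counts:
  'a': 3
  'b': 4
  'c': 2
  'd': 1
  'e': 2
Maximum frequency: 4

4


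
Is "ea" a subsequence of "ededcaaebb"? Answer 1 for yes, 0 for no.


Check if "ea" is a subsequence of "ededcaaebb"
Greedy scan:
  Position 0 ('e'): matches sub[0] = 'e'
  Position 1 ('d'): no match needed
  Position 2 ('e'): no match needed
  Position 3 ('d'): no match needed
  Position 4 ('c'): no match needed
  Position 5 ('a'): matches sub[1] = 'a'
  Position 6 ('a'): no match needed
  Position 7 ('e'): no match needed
  Position 8 ('b'): no match needed
  Position 9 ('b'): no match needed
All 2 characters matched => is a subsequence

1


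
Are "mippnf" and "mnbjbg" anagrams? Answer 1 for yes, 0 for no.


Strings: "mippnf", "mnbjbg"
Sorted first:  fimnpp
Sorted second: bbgjmn
Differ at position 0: 'f' vs 'b' => not anagrams

0


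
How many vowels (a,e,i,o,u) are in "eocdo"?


Input: eocdo
Checking each character:
  'e' at position 0: vowel (running total: 1)
  'o' at position 1: vowel (running total: 2)
  'c' at position 2: consonant
  'd' at position 3: consonant
  'o' at position 4: vowel (running total: 3)
Total vowels: 3

3


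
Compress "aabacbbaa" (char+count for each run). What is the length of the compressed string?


Input: aabacbbaa
Runs:
  'a' x 2 => "a2"
  'b' x 1 => "b1"
  'a' x 1 => "a1"
  'c' x 1 => "c1"
  'b' x 2 => "b2"
  'a' x 2 => "a2"
Compressed: "a2b1a1c1b2a2"
Compressed length: 12

12


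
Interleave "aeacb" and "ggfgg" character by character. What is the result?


Interleaving "aeacb" and "ggfgg":
  Position 0: 'a' from first, 'g' from second => "ag"
  Position 1: 'e' from first, 'g' from second => "eg"
  Position 2: 'a' from first, 'f' from second => "af"
  Position 3: 'c' from first, 'g' from second => "cg"
  Position 4: 'b' from first, 'g' from second => "bg"
Result: agegafcgbg

agegafcgbg


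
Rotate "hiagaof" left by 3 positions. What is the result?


Input: "hiagaof", rotate left by 3
First 3 characters: "hia"
Remaining characters: "gaof"
Concatenate remaining + first: "gaof" + "hia" = "gaofhia"

gaofhia


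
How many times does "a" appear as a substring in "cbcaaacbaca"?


Searching for "a" in "cbcaaacbaca"
Scanning each position:
  Position 0: "c" => no
  Position 1: "b" => no
  Position 2: "c" => no
  Position 3: "a" => MATCH
  Position 4: "a" => MATCH
  Position 5: "a" => MATCH
  Position 6: "c" => no
  Position 7: "b" => no
  Position 8: "a" => MATCH
  Position 9: "c" => no
  Position 10: "a" => MATCH
Total occurrences: 5

5


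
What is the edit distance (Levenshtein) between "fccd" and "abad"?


Computing edit distance: "fccd" -> "abad"
DP table:
           a    b    a    d
      0    1    2    3    4
  f   1    1    2    3    4
  c   2    2    2    3    4
  c   3    3    3    3    4
  d   4    4    4    4    3
Edit distance = dp[4][4] = 3

3


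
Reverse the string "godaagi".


Input: godaagi
Reading characters right to left:
  Position 6: 'i'
  Position 5: 'g'
  Position 4: 'a'
  Position 3: 'a'
  Position 2: 'd'
  Position 1: 'o'
  Position 0: 'g'
Reversed: igaadog

igaadog


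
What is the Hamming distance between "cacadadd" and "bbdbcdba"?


Comparing "cacadadd" and "bbdbcdba" position by position:
  Position 0: 'c' vs 'b' => differ
  Position 1: 'a' vs 'b' => differ
  Position 2: 'c' vs 'd' => differ
  Position 3: 'a' vs 'b' => differ
  Position 4: 'd' vs 'c' => differ
  Position 5: 'a' vs 'd' => differ
  Position 6: 'd' vs 'b' => differ
  Position 7: 'd' vs 'a' => differ
Total differences (Hamming distance): 8

8


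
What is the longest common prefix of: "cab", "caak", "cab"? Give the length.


Words: cab, caak, cab
  Position 0: all 'c' => match
  Position 1: all 'a' => match
  Position 2: ('b', 'a', 'b') => mismatch, stop
LCP = "ca" (length 2)

2


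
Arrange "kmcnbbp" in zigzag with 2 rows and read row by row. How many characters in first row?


Zigzag "kmcnbbp" into 2 rows:
Placing characters:
  'k' => row 0
  'm' => row 1
  'c' => row 0
  'n' => row 1
  'b' => row 0
  'b' => row 1
  'p' => row 0
Rows:
  Row 0: "kcbp"
  Row 1: "mnb"
First row length: 4

4


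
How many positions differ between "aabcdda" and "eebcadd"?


Comparing "aabcdda" and "eebcadd" position by position:
  Position 0: 'a' vs 'e' => DIFFER
  Position 1: 'a' vs 'e' => DIFFER
  Position 2: 'b' vs 'b' => same
  Position 3: 'c' vs 'c' => same
  Position 4: 'd' vs 'a' => DIFFER
  Position 5: 'd' vs 'd' => same
  Position 6: 'a' vs 'd' => DIFFER
Positions that differ: 4

4


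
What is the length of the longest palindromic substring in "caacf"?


Input: "caacf"
Checking substrings for palindromes:
  [0:4] "caac" (len 4) => palindrome
  [1:3] "aa" (len 2) => palindrome
Longest palindromic substring: "caac" with length 4

4


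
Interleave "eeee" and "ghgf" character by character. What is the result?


Interleaving "eeee" and "ghgf":
  Position 0: 'e' from first, 'g' from second => "eg"
  Position 1: 'e' from first, 'h' from second => "eh"
  Position 2: 'e' from first, 'g' from second => "eg"
  Position 3: 'e' from first, 'f' from second => "ef"
Result: egehegef

egehegef


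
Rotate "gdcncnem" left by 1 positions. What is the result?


Input: "gdcncnem", rotate left by 1
First 1 characters: "g"
Remaining characters: "dcncnem"
Concatenate remaining + first: "dcncnem" + "g" = "dcncnemg"

dcncnemg


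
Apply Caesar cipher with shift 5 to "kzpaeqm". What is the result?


Caesar cipher: shift "kzpaeqm" by 5
  'k' (pos 10) + 5 = pos 15 = 'p'
  'z' (pos 25) + 5 = pos 4 = 'e'
  'p' (pos 15) + 5 = pos 20 = 'u'
  'a' (pos 0) + 5 = pos 5 = 'f'
  'e' (pos 4) + 5 = pos 9 = 'j'
  'q' (pos 16) + 5 = pos 21 = 'v'
  'm' (pos 12) + 5 = pos 17 = 'r'
Result: peufjvr

peufjvr


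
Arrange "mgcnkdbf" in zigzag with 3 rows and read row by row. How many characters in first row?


Zigzag "mgcnkdbf" into 3 rows:
Placing characters:
  'm' => row 0
  'g' => row 1
  'c' => row 2
  'n' => row 1
  'k' => row 0
  'd' => row 1
  'b' => row 2
  'f' => row 1
Rows:
  Row 0: "mk"
  Row 1: "gndf"
  Row 2: "cb"
First row length: 2

2


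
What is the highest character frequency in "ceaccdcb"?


Input: ceaccdcb
Character counts:
  'a': 1
  'b': 1
  'c': 4
  'd': 1
  'e': 1
Maximum frequency: 4

4


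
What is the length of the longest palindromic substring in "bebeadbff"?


Input: "bebeadbff"
Checking substrings for palindromes:
  [0:3] "beb" (len 3) => palindrome
  [1:4] "ebe" (len 3) => palindrome
  [7:9] "ff" (len 2) => palindrome
Longest palindromic substring: "beb" with length 3

3


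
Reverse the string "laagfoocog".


Input: laagfoocog
Reading characters right to left:
  Position 9: 'g'
  Position 8: 'o'
  Position 7: 'c'
  Position 6: 'o'
  Position 5: 'o'
  Position 4: 'f'
  Position 3: 'g'
  Position 2: 'a'
  Position 1: 'a'
  Position 0: 'l'
Reversed: gocoofgaal

gocoofgaal


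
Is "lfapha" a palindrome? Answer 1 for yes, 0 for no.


Input: lfapha
Reversed: ahpafl
  Compare pos 0 ('l') with pos 5 ('a'): MISMATCH
  Compare pos 1 ('f') with pos 4 ('h'): MISMATCH
  Compare pos 2 ('a') with pos 3 ('p'): MISMATCH
Result: not a palindrome

0


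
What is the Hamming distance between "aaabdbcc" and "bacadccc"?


Comparing "aaabdbcc" and "bacadccc" position by position:
  Position 0: 'a' vs 'b' => differ
  Position 1: 'a' vs 'a' => same
  Position 2: 'a' vs 'c' => differ
  Position 3: 'b' vs 'a' => differ
  Position 4: 'd' vs 'd' => same
  Position 5: 'b' vs 'c' => differ
  Position 6: 'c' vs 'c' => same
  Position 7: 'c' vs 'c' => same
Total differences (Hamming distance): 4

4


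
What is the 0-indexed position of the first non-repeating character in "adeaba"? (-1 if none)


Input: adeaba
Character frequencies:
  'a': 3
  'b': 1
  'd': 1
  'e': 1
Scanning left to right for freq == 1:
  Position 0 ('a'): freq=3, skip
  Position 1 ('d'): unique! => answer = 1

1


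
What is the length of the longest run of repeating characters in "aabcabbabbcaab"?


Input: "aabcabbabbcaab"
Scanning for longest run:
  Position 1 ('a'): continues run of 'a', length=2
  Position 2 ('b'): new char, reset run to 1
  Position 3 ('c'): new char, reset run to 1
  Position 4 ('a'): new char, reset run to 1
  Position 5 ('b'): new char, reset run to 1
  Position 6 ('b'): continues run of 'b', length=2
  Position 7 ('a'): new char, reset run to 1
  Position 8 ('b'): new char, reset run to 1
  Position 9 ('b'): continues run of 'b', length=2
  Position 10 ('c'): new char, reset run to 1
  Position 11 ('a'): new char, reset run to 1
  Position 12 ('a'): continues run of 'a', length=2
  Position 13 ('b'): new char, reset run to 1
Longest run: 'a' with length 2

2


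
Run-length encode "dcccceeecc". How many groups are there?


Input: dcccceeecc
Scanning for consecutive runs:
  Group 1: 'd' x 1 (positions 0-0)
  Group 2: 'c' x 4 (positions 1-4)
  Group 3: 'e' x 3 (positions 5-7)
  Group 4: 'c' x 2 (positions 8-9)
Total groups: 4

4


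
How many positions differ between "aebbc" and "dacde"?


Comparing "aebbc" and "dacde" position by position:
  Position 0: 'a' vs 'd' => DIFFER
  Position 1: 'e' vs 'a' => DIFFER
  Position 2: 'b' vs 'c' => DIFFER
  Position 3: 'b' vs 'd' => DIFFER
  Position 4: 'c' vs 'e' => DIFFER
Positions that differ: 5

5


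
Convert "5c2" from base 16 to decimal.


Input: "5c2" in base 16
Positional expansion:
  Digit '5' (value 5) x 16^2 = 1280
  Digit 'c' (value 12) x 16^1 = 192
  Digit '2' (value 2) x 16^0 = 2
Sum = 1474

1474


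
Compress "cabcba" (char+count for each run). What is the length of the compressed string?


Input: cabcba
Runs:
  'c' x 1 => "c1"
  'a' x 1 => "a1"
  'b' x 1 => "b1"
  'c' x 1 => "c1"
  'b' x 1 => "b1"
  'a' x 1 => "a1"
Compressed: "c1a1b1c1b1a1"
Compressed length: 12

12


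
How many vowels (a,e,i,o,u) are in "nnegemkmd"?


Input: nnegemkmd
Checking each character:
  'n' at position 0: consonant
  'n' at position 1: consonant
  'e' at position 2: vowel (running total: 1)
  'g' at position 3: consonant
  'e' at position 4: vowel (running total: 2)
  'm' at position 5: consonant
  'k' at position 6: consonant
  'm' at position 7: consonant
  'd' at position 8: consonant
Total vowels: 2

2


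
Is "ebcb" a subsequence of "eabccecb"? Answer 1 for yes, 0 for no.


Check if "ebcb" is a subsequence of "eabccecb"
Greedy scan:
  Position 0 ('e'): matches sub[0] = 'e'
  Position 1 ('a'): no match needed
  Position 2 ('b'): matches sub[1] = 'b'
  Position 3 ('c'): matches sub[2] = 'c'
  Position 4 ('c'): no match needed
  Position 5 ('e'): no match needed
  Position 6 ('c'): no match needed
  Position 7 ('b'): matches sub[3] = 'b'
All 4 characters matched => is a subsequence

1


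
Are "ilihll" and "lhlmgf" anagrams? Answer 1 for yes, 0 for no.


Strings: "ilihll", "lhlmgf"
Sorted first:  hiilll
Sorted second: fghllm
Differ at position 0: 'h' vs 'f' => not anagrams

0


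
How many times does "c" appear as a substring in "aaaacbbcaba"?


Searching for "c" in "aaaacbbcaba"
Scanning each position:
  Position 0: "a" => no
  Position 1: "a" => no
  Position 2: "a" => no
  Position 3: "a" => no
  Position 4: "c" => MATCH
  Position 5: "b" => no
  Position 6: "b" => no
  Position 7: "c" => MATCH
  Position 8: "a" => no
  Position 9: "b" => no
  Position 10: "a" => no
Total occurrences: 2

2


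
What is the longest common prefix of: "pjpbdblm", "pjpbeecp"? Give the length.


Words: pjpbdblm, pjpbeecp
  Position 0: all 'p' => match
  Position 1: all 'j' => match
  Position 2: all 'p' => match
  Position 3: all 'b' => match
  Position 4: ('d', 'e') => mismatch, stop
LCP = "pjpb" (length 4)

4


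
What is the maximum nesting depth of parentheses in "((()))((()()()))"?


Input: "((()))((()()()))"
Tracking depth:
  Position 0 '(': depth becomes 1
  Position 1 '(': depth becomes 2
  Position 2 '(': depth becomes 3
  Position 3 ')': depth becomes 2
  Position 4 ')': depth becomes 1
  Position 5 ')': depth becomes 0
  Position 6 '(': depth becomes 1
  Position 7 '(': depth becomes 2
  Position 8 '(': depth becomes 3
  Position 9 ')': depth becomes 2
  Position 10 '(': depth becomes 3
  Position 11 ')': depth becomes 2
  Position 12 '(': depth becomes 3
  Position 13 ')': depth becomes 2
  Position 14 ')': depth becomes 1
  Position 15 ')': depth becomes 0
Maximum depth reached: 3

3


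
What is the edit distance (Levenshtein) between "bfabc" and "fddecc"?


Computing edit distance: "bfabc" -> "fddecc"
DP table:
           f    d    d    e    c    c
      0    1    2    3    4    5    6
  b   1    1    2    3    4    5    6
  f   2    1    2    3    4    5    6
  a   3    2    2    3    4    5    6
  b   4    3    3    3    4    5    6
  c   5    4    4    4    4    4    5
Edit distance = dp[5][6] = 5

5


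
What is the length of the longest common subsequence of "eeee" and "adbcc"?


LCS of "eeee" and "adbcc"
DP table:
           a    d    b    c    c
      0    0    0    0    0    0
  e   0    0    0    0    0    0
  e   0    0    0    0    0    0
  e   0    0    0    0    0    0
  e   0    0    0    0    0    0
LCS length = dp[4][5] = 0

0


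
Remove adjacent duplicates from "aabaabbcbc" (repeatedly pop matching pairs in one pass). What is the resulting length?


Input: aabaabbcbc
Stack-based adjacent duplicate removal:
  Read 'a': push. Stack: a
  Read 'a': matches stack top 'a' => pop. Stack: (empty)
  Read 'b': push. Stack: b
  Read 'a': push. Stack: ba
  Read 'a': matches stack top 'a' => pop. Stack: b
  Read 'b': matches stack top 'b' => pop. Stack: (empty)
  Read 'b': push. Stack: b
  Read 'c': push. Stack: bc
  Read 'b': push. Stack: bcb
  Read 'c': push. Stack: bcbc
Final stack: "bcbc" (length 4)

4


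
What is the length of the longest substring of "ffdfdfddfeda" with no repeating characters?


Input: "ffdfdfddfeda"
Sliding window (track last position of each char):
  Position 0 ('f'): window [0,0] length 1 -- new best
  Position 1 ('f'): repeat (last at 0), move window start to 1
  Position 1 ('f'): window [1,1] length 1
  Position 2 ('d'): window [1,2] length 2 -- new best
  Position 3 ('f'): repeat (last at 1), move window start to 2
  Position 3 ('f'): window [2,3] length 2
  Position 4 ('d'): repeat (last at 2), move window start to 3
  Position 4 ('d'): window [3,4] length 2
  Position 5 ('f'): repeat (last at 3), move window start to 4
  Position 5 ('f'): window [4,5] length 2
  Position 6 ('d'): repeat (last at 4), move window start to 5
  Position 6 ('d'): window [5,6] length 2
  Position 7 ('d'): repeat (last at 6), move window start to 7
  Position 7 ('d'): window [7,7] length 1
  Position 8 ('f'): window [7,8] length 2
  Position 9 ('e'): window [7,9] length 3 -- new best
  Position 10 ('d'): repeat (last at 7), move window start to 8
  Position 10 ('d'): window [8,10] length 3
  Position 11 ('a'): window [8,11] length 4 -- new best
Longest substring with no repeats: "feda" with length 4

4


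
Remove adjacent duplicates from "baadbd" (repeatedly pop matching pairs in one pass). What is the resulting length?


Input: baadbd
Stack-based adjacent duplicate removal:
  Read 'b': push. Stack: b
  Read 'a': push. Stack: ba
  Read 'a': matches stack top 'a' => pop. Stack: b
  Read 'd': push. Stack: bd
  Read 'b': push. Stack: bdb
  Read 'd': push. Stack: bdbd
Final stack: "bdbd" (length 4)

4


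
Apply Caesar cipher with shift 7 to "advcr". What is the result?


Caesar cipher: shift "advcr" by 7
  'a' (pos 0) + 7 = pos 7 = 'h'
  'd' (pos 3) + 7 = pos 10 = 'k'
  'v' (pos 21) + 7 = pos 2 = 'c'
  'c' (pos 2) + 7 = pos 9 = 'j'
  'r' (pos 17) + 7 = pos 24 = 'y'
Result: hkcjy

hkcjy


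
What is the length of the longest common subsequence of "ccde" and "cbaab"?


LCS of "ccde" and "cbaab"
DP table:
           c    b    a    a    b
      0    0    0    0    0    0
  c   0    1    1    1    1    1
  c   0    1    1    1    1    1
  d   0    1    1    1    1    1
  e   0    1    1    1    1    1
LCS length = dp[4][5] = 1

1


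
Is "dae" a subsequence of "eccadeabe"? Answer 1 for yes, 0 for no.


Check if "dae" is a subsequence of "eccadeabe"
Greedy scan:
  Position 0 ('e'): no match needed
  Position 1 ('c'): no match needed
  Position 2 ('c'): no match needed
  Position 3 ('a'): no match needed
  Position 4 ('d'): matches sub[0] = 'd'
  Position 5 ('e'): no match needed
  Position 6 ('a'): matches sub[1] = 'a'
  Position 7 ('b'): no match needed
  Position 8 ('e'): matches sub[2] = 'e'
All 3 characters matched => is a subsequence

1


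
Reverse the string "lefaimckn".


Input: lefaimckn
Reading characters right to left:
  Position 8: 'n'
  Position 7: 'k'
  Position 6: 'c'
  Position 5: 'm'
  Position 4: 'i'
  Position 3: 'a'
  Position 2: 'f'
  Position 1: 'e'
  Position 0: 'l'
Reversed: nkcmiafel

nkcmiafel


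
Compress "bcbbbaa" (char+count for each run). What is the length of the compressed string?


Input: bcbbbaa
Runs:
  'b' x 1 => "b1"
  'c' x 1 => "c1"
  'b' x 3 => "b3"
  'a' x 2 => "a2"
Compressed: "b1c1b3a2"
Compressed length: 8

8


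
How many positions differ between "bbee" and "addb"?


Comparing "bbee" and "addb" position by position:
  Position 0: 'b' vs 'a' => DIFFER
  Position 1: 'b' vs 'd' => DIFFER
  Position 2: 'e' vs 'd' => DIFFER
  Position 3: 'e' vs 'b' => DIFFER
Positions that differ: 4

4


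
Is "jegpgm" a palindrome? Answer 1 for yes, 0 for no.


Input: jegpgm
Reversed: mgpgej
  Compare pos 0 ('j') with pos 5 ('m'): MISMATCH
  Compare pos 1 ('e') with pos 4 ('g'): MISMATCH
  Compare pos 2 ('g') with pos 3 ('p'): MISMATCH
Result: not a palindrome

0


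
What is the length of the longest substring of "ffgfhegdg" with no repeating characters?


Input: "ffgfhegdg"
Sliding window (track last position of each char):
  Position 0 ('f'): window [0,0] length 1 -- new best
  Position 1 ('f'): repeat (last at 0), move window start to 1
  Position 1 ('f'): window [1,1] length 1
  Position 2 ('g'): window [1,2] length 2 -- new best
  Position 3 ('f'): repeat (last at 1), move window start to 2
  Position 3 ('f'): window [2,3] length 2
  Position 4 ('h'): window [2,4] length 3 -- new best
  Position 5 ('e'): window [2,5] length 4 -- new best
  Position 6 ('g'): repeat (last at 2), move window start to 3
  Position 6 ('g'): window [3,6] length 4
  Position 7 ('d'): window [3,7] length 5 -- new best
  Position 8 ('g'): repeat (last at 6), move window start to 7
  Position 8 ('g'): window [7,8] length 2
Longest substring with no repeats: "fhegd" with length 5

5
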